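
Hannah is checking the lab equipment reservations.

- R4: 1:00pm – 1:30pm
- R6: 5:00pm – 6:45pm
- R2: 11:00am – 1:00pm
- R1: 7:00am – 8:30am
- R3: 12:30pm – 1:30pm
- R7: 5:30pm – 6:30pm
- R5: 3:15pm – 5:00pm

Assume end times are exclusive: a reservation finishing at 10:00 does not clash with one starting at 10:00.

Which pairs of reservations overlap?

Sorted by start: R1, R2, R3, R4, R5, R6, R7.
R2 starts after R1 ends, so nothing later overlaps R1 either.
R3 starts before R2 ends → R2 and R3 overlap.
R4 starts exactly when R2 ends (back-to-back, no overlap), so nothing later overlaps R2 either.
R4 starts before R3 ends → R3 and R4 overlap.
R5 starts after R3 ends, so nothing later overlaps R3 either.
R5 starts after R4 ends, so nothing later overlaps R4 either.
R6 starts exactly when R5 ends (back-to-back, no overlap), so nothing later overlaps R5 either.
R7 starts before R6 ends → R6 and R7 overlap.

R2 & R3, R3 & R4, R6 & R7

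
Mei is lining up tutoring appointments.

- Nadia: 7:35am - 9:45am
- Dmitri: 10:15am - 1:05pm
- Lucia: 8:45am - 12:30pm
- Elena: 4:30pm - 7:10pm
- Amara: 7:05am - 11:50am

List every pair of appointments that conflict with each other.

Sorted by start: Amara, Nadia, Lucia, Dmitri, Elena.
Nadia starts before Amara ends → Amara and Nadia overlap.
Lucia starts before Amara ends → Amara and Lucia overlap.
Dmitri starts before Amara ends → Amara and Dmitri overlap.
Elena starts after Amara ends.
Lucia starts before Nadia ends → Nadia and Lucia overlap.
Dmitri starts after Nadia ends; Nadia is clear from here.
Dmitri starts before Lucia ends → Lucia and Dmitri overlap.
Elena starts after Lucia ends.
Elena starts after Dmitri ends.

Amara & Dmitri, Amara & Lucia, Amara & Nadia, Dmitri & Lucia, Lucia & Nadia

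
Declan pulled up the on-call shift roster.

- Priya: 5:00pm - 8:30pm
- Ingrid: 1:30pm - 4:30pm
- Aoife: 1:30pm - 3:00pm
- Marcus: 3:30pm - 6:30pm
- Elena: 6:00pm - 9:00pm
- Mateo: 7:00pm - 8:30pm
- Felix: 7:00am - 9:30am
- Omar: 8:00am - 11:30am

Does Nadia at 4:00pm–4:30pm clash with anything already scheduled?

Felix: ends 9:30am at or before Nadia starts 4:00pm → clear.
Omar: ends 11:30am at or before Nadia starts 4:00pm → clear.
Aoife: ends 3:00pm at or before Nadia starts 4:00pm → clear.
Ingrid: starts 1:30pm before Nadia ends 4:30pm, and ends 4:30pm after Nadia starts 4:00pm → overlap.
Marcus: starts 3:30pm before Nadia ends 4:30pm, and ends 6:30pm after Nadia starts 4:00pm → overlap.
Priya: starts 5:00pm at or after Nadia ends 4:30pm → clear.
Elena: starts 6:00pm at or after Nadia ends 4:30pm → clear.
Mateo: starts 7:00pm at or after Nadia ends 4:30pm → clear.
Nadia overlaps Ingrid, Marcus.

Yes — it overlaps Ingrid, Marcus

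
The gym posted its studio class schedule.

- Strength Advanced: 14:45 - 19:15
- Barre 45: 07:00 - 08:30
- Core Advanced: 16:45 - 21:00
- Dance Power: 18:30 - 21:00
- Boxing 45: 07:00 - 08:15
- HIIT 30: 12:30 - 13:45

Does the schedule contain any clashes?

Sorted by start: Barre 45, Boxing 45, HIIT 30, Strength Advanced, Core Advanced, Dance Power.
Boxing 45 starts before Barre 45 ends → Barre 45 and Boxing 45 overlap.
That's a conflict, so the schedule is not conflict-free.

Yes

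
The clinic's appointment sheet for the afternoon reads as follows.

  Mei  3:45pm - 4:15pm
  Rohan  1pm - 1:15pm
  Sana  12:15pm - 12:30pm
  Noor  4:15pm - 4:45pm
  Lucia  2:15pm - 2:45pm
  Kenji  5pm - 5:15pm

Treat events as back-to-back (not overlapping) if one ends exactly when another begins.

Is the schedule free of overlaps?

Check each pair: they overlap iff neither finishes before the other starts.
Sorted by start: Sana, Rohan, Lucia, Mei, Noor, Kenji.
Rohan starts after Sana ends — done with Sana.
Lucia starts after Rohan ends — done with Rohan.
Mei starts after Lucia ends — done with Lucia.
Noor starts exactly when Mei ends (back-to-back, no overlap) — done with Mei.
Kenji starts after Noor ends.
Every pair is clear; the schedule has no overlaps.

Yes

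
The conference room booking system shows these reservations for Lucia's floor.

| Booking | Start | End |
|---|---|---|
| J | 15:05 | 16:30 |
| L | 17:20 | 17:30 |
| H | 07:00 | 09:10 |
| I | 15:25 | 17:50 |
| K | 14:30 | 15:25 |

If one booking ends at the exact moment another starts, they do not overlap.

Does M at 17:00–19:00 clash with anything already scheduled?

H: ends 09:10 at or before M starts 17:00 → clear.
K: ends 15:25 at or before M starts 17:00 → clear.
J: ends 16:30 at or before M starts 17:00 → clear.
I: starts 15:25 before M ends 19:00, and ends 17:50 after M starts 17:00 → overlap.
L: starts 17:20 before M ends 19:00, and ends 17:30 after M starts 17:00 → overlap.
M overlaps I, L.

Yes — it overlaps I, L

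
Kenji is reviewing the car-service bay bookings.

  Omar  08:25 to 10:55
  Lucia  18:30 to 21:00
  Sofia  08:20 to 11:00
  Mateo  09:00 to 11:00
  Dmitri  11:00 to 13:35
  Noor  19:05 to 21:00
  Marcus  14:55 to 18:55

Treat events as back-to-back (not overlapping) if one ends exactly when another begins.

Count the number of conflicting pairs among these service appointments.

Two intervals overlap when each starts before the other ends.
Sorted by start: Sofia, Omar, Mateo, Dmitri, Marcus, Lucia, Noor.
Omar starts before Sofia ends → Sofia and Omar overlap.
Mateo starts before Sofia ends → Sofia and Mateo overlap.
Dmitri starts exactly when Sofia ends (back-to-back, no overlap) — done with Sofia.
Mateo starts before Omar ends → Omar and Mateo overlap.
Dmitri starts after Omar ends — done with Omar.
Dmitri starts exactly when Mateo ends (back-to-back, no overlap) — done with Mateo.
Marcus starts after Dmitri ends — done with Dmitri.
Lucia starts before Marcus ends → Marcus and Lucia overlap.
Noor starts after Marcus ends.
Noor starts before Lucia ends → Lucia and Noor overlap.
Overlapping pairs: Lucia & Marcus, Lucia & Noor, Mateo & Omar, Mateo & Sofia, Omar & Sofia — 5 in total.

5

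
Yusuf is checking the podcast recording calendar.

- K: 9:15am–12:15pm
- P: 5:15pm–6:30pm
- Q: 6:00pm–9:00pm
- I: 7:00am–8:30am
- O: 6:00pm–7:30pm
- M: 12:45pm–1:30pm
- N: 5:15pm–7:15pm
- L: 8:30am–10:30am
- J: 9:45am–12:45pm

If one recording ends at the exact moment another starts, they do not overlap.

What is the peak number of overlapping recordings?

Walk through starts and ends in time order (an end at T is processed before a start at T):
7:00am start I → 1
8:30am end I → 0
8:30am start L → 1
9:15am start K → 2
9:45am start J → 3
10:30am end L → 2
12:15pm end K → 1
12:45pm end J → 0
12:45pm start M → 1
1:30pm end M → 0
5:15pm start N → 1
5:15pm start P → 2
6:00pm start O → 3
6:00pm start Q → 4
6:30pm end P → 3
7:15pm end N → 2
7:30pm end O → 1
9:00pm end Q → 0
Peak is 4, at 6:00pm (N, O, P, Q).

4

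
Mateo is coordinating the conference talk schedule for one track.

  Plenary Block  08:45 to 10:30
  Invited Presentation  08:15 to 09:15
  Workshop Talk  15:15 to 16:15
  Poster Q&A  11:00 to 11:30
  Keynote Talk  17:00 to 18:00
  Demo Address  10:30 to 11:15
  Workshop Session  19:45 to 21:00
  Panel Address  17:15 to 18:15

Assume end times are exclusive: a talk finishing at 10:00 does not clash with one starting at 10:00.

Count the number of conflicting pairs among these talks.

Two intervals overlap when each starts before the other ends.
Sorted by start: Invited Presentation, Plenary Block, Demo Address, Poster Q&A, Workshop Talk, Keynote Talk, Panel Address, Workshop Session.
Plenary Block starts before Invited Presentation ends → Invited Presentation and Plenary Block overlap.
Demo Address starts after Invited Presentation ends — done with Invited Presentation.
Demo Address starts exactly when Plenary Block ends (back-to-back, no overlap) — done with Plenary Block.
Poster Q&A starts before Demo Address ends → Demo Address and Poster Q&A overlap.
Workshop Talk starts after Demo Address ends — done with Demo Address.
Workshop Talk starts after Poster Q&A ends — done with Poster Q&A.
Keynote Talk starts after Workshop Talk ends — done with Workshop Talk.
Panel Address starts before Keynote Talk ends → Keynote Talk and Panel Address overlap.
Workshop Session starts after Keynote Talk ends.
Workshop Session starts after Panel Address ends.
Overlapping pairs: Demo Address & Poster Q&A, Invited Presentation & Plenary Block, Keynote Talk & Panel Address — 3 in total.

3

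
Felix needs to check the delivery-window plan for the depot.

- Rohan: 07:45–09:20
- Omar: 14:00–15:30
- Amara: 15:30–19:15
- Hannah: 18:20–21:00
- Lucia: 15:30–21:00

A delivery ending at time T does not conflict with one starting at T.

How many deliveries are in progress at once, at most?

Sort all start/end points and keep a running count:
07:45 start Rohan → 1
09:20 end Rohan → 0
14:00 start Omar → 1
15:30 end Omar → 0
15:30 start Amara → 1
15:30 start Lucia → 2
18:20 start Hannah → 3
19:15 end Amara → 2
21:00 end Hannah → 1
21:00 end Lucia → 0
Peak is 3, at 18:20 (Amara, Hannah, Lucia).

3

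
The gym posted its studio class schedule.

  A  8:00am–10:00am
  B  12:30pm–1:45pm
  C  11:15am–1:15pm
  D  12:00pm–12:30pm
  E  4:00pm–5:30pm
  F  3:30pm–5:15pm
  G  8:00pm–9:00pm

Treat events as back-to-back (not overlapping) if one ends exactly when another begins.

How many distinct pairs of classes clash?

Sorted by start: A, C, D, B, F, E, G.
C starts after A ends — done with A.
D starts before C ends → C and D overlap.
B starts before C ends → C and B overlap.
F starts after C ends — done with C.
B starts exactly when D ends (back-to-back, no overlap) — done with D.
F starts after B ends — done with B.
E starts before F ends → F and E overlap.
G starts after F ends.
G starts after E ends.
Overlapping pairs: B & C, C & D, E & F — 3 in total.

3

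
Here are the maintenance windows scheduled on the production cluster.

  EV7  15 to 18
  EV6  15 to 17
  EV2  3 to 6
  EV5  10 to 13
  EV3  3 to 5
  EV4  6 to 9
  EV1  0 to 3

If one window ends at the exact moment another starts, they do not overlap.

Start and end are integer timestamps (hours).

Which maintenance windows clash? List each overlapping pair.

Check each pair: they overlap iff neither finishes before the other starts.
Sorted by start: EV1, EV2, EV3, EV4, EV5, EV6, EV7.
EV2 starts exactly when EV1 ends (back-to-back, no overlap), so EV1 has no further overlaps.
EV3 starts before EV2 ends → EV2 and EV3 overlap.
EV4 starts exactly when EV2 ends (back-to-back, no overlap), so EV2 has no further overlaps.
EV4 starts after EV3 ends, so EV3 has no further overlaps.
EV5 starts after EV4 ends, so EV4 has no further overlaps.
EV6 starts after EV5 ends, so EV5 has no further overlaps.
EV7 starts before EV6 ends → EV6 and EV7 overlap.

EV2 & EV3, EV6 & EV7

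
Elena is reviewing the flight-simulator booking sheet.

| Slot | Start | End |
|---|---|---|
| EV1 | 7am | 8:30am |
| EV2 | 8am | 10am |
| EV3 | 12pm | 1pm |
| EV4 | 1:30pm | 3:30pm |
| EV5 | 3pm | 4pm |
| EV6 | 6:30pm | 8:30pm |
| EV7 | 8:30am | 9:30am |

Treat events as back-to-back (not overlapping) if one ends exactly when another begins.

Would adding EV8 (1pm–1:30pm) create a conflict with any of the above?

No — it doesn't clash with anything

EV1: ends 8:30am at or before EV8 starts 1pm → clear.
EV2: ends 10am at or before EV8 starts 1pm → clear.
EV7: ends 9:30am at or before EV8 starts 1pm → clear.
EV3: ends 1pm at or before EV8 starts 1pm → clear.
EV4: starts 1:30pm at or after EV8 ends 1:30pm → clear.
EV5: starts 3pm at or after EV8 ends 1:30pm → clear.
EV6: starts 6:30pm at or after EV8 ends 1:30pm → clear.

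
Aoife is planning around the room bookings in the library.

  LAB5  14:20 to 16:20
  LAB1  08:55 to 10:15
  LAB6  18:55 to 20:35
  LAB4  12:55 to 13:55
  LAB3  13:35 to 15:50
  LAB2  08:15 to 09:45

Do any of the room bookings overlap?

Yes

Sorted by start: LAB2, LAB1, LAB4, LAB3, LAB5, LAB6.
LAB1 starts before LAB2 ends → LAB2 and LAB1 overlap.
That's a conflict, so the schedule is not conflict-free.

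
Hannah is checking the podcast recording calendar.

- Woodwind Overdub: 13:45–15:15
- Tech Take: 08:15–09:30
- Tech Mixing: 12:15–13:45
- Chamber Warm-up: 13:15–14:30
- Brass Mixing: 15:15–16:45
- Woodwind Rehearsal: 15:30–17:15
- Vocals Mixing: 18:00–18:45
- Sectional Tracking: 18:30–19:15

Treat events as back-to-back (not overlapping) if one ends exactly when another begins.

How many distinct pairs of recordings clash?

4

Sorted by start: Tech Take, Tech Mixing, Chamber Warm-up, Woodwind Overdub, Brass Mixing, Woodwind Rehearsal, Vocals Mixing, Sectional Tracking.
Tech Mixing starts after Tech Take ends, so nothing later overlaps Tech Take either.
Chamber Warm-up starts before Tech Mixing ends → Tech Mixing and Chamber Warm-up overlap.
Woodwind Overdub starts exactly when Tech Mixing ends (back-to-back, no overlap), so nothing later overlaps Tech Mixing either.
Woodwind Overdub starts before Chamber Warm-up ends → Chamber Warm-up and Woodwind Overdub overlap.
Brass Mixing starts after Chamber Warm-up ends, so nothing later overlaps Chamber Warm-up either.
Brass Mixing starts exactly when Woodwind Overdub ends (back-to-back, no overlap), so nothing later overlaps Woodwind Overdub either.
Woodwind Rehearsal starts before Brass Mixing ends → Brass Mixing and Woodwind Rehearsal overlap.
Vocals Mixing starts after Brass Mixing ends, so nothing later overlaps Brass Mixing either.
Vocals Mixing starts after Woodwind Rehearsal ends, so nothing later overlaps Woodwind Rehearsal either.
Sectional Tracking starts before Vocals Mixing ends → Vocals Mixing and Sectional Tracking overlap.
Overlapping pairs: Brass Mixing & Woodwind Rehearsal, Chamber Warm-up & Tech Mixing, Chamber Warm-up & Woodwind Overdub, Sectional Tracking & Vocals Mixing — 4 in total.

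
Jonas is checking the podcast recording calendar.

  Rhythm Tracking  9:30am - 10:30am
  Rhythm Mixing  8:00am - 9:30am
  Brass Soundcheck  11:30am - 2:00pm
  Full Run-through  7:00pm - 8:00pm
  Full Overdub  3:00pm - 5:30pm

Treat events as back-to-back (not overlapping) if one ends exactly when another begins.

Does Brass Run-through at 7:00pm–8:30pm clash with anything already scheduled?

Yes — it overlaps Full Run-through

Rhythm Mixing: ends 9:30am at or before Brass Run-through starts 7:00pm → clear.
Rhythm Tracking: ends 10:30am at or before Brass Run-through starts 7:00pm → clear.
Brass Soundcheck: ends 2:00pm at or before Brass Run-through starts 7:00pm → clear.
Full Overdub: ends 5:30pm at or before Brass Run-through starts 7:00pm → clear.
Full Run-through: starts 7:00pm before Brass Run-through ends 8:30pm, and ends 8:00pm after Brass Run-through starts 7:00pm → overlap.
Brass Run-through overlaps Full Run-through.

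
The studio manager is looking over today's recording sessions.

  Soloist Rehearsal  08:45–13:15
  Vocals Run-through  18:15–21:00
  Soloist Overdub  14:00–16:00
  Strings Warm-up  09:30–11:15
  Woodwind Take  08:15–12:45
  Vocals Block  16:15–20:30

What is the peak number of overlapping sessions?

Sort all start/end points and keep a running count:
08:15 start Woodwind Take → 1
08:45 start Soloist Rehearsal → 2
09:30 start Strings Warm-up → 3
11:15 end Strings Warm-up → 2
12:45 end Woodwind Take → 1
13:15 end Soloist Rehearsal → 0
14:00 start Soloist Overdub → 1
16:00 end Soloist Overdub → 0
16:15 start Vocals Block → 1
18:15 start Vocals Run-through → 2
20:30 end Vocals Block → 1
21:00 end Vocals Run-through → 0
Peak is 3, at 09:30 (Soloist Rehearsal, Strings Warm-up, Woodwind Take).

3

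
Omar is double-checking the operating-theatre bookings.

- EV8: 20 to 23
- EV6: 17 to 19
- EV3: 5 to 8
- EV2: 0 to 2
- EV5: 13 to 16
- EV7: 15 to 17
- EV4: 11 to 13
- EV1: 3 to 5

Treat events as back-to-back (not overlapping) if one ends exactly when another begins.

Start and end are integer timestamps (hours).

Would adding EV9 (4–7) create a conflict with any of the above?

EV2: ends 2 at or before EV9 starts 4 → clear.
EV1: starts 3 before EV9 ends 7, and ends 5 after EV9 starts 4 → overlap.
EV3: starts 5 before EV9 ends 7, and ends 8 after EV9 starts 4 → overlap.
EV4: starts 11 at or after EV9 ends 7 → clear.
EV5: starts 13 at or after EV9 ends 7 → clear.
EV7: starts 15 at or after EV9 ends 7 → clear.
EV6: starts 17 at or after EV9 ends 7 → clear.
EV8: starts 20 at or after EV9 ends 7 → clear.
EV9 overlaps EV1, EV3.

Yes — it overlaps EV1, EV3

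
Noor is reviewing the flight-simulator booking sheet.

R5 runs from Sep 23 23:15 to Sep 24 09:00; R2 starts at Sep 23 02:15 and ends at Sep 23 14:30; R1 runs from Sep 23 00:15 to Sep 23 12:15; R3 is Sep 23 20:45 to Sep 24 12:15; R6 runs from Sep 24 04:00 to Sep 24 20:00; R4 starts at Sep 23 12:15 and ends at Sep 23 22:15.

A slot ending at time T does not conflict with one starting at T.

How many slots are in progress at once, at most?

3

Sweep the timeline, counting +1 at each start and −1 at each end (ends before starts at a tie):
Sep 23 00:15 start R1 → 1
Sep 23 02:15 start R2 → 2
Sep 23 12:15 end R1 → 1
Sep 23 12:15 start R4 → 2
Sep 23 14:30 end R2 → 1
Sep 23 20:45 start R3 → 2
Sep 23 22:15 end R4 → 1
Sep 23 23:15 start R5 → 2
Sep 24 04:00 start R6 → 3
Sep 24 09:00 end R5 → 2
Sep 24 12:15 end R3 → 1
Sep 24 20:00 end R6 → 0
Peak is 3, at Sep 24 04:00 (R3, R5, R6).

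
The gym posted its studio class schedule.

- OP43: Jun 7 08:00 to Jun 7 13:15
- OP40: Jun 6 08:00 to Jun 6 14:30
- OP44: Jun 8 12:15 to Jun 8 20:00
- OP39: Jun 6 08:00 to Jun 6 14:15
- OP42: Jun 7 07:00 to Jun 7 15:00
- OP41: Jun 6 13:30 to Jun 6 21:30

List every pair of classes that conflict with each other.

OP39 & OP40, OP39 & OP41, OP40 & OP41, OP42 & OP43

Sorted by start: OP39, OP40, OP41, OP42, OP43, OP44.
OP40 starts before OP39 ends → OP39 and OP40 overlap.
OP41 starts before OP39 ends → OP39 and OP41 overlap.
OP42 starts after OP39 ends — done with OP39.
OP41 starts before OP40 ends → OP40 and OP41 overlap.
OP42 starts after OP40 ends — done with OP40.
OP42 starts after OP41 ends — done with OP41.
OP43 starts before OP42 ends → OP42 and OP43 overlap.
OP44 starts after OP42 ends.
OP44 starts after OP43 ends.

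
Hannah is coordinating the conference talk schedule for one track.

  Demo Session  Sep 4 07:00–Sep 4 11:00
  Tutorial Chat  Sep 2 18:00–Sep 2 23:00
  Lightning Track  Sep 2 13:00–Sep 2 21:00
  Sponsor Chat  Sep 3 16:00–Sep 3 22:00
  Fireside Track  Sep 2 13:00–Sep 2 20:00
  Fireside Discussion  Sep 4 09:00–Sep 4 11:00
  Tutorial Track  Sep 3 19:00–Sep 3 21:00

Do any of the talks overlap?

Yes

Sorted by start: Lightning Track, Fireside Track, Tutorial Chat, Sponsor Chat, Tutorial Track, Demo Session, Fireside Discussion.
Fireside Track starts before Lightning Track ends → Lightning Track and Fireside Track overlap.
That's a conflict, so the schedule is not conflict-free.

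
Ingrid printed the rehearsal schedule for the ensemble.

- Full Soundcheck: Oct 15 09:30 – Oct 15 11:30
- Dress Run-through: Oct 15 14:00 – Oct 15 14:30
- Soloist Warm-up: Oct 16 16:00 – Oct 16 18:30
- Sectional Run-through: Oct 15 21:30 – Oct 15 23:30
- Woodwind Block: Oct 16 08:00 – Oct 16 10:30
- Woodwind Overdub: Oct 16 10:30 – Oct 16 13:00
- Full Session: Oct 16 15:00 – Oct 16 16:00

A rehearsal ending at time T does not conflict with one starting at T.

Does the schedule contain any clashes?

No

Sorted by start: Full Soundcheck, Dress Run-through, Sectional Run-through, Woodwind Block, Woodwind Overdub, Full Session, Soloist Warm-up.
Dress Run-through starts after Full Soundcheck ends, so nothing later overlaps Full Soundcheck either.
Sectional Run-through starts after Dress Run-through ends, so nothing later overlaps Dress Run-through either.
Woodwind Block starts after Sectional Run-through ends, so nothing later overlaps Sectional Run-through either.
Woodwind Overdub starts exactly when Woodwind Block ends (back-to-back, no overlap), so nothing later overlaps Woodwind Block either.
Full Session starts after Woodwind Overdub ends, so nothing later overlaps Woodwind Overdub either.
Soloist Warm-up starts exactly when Full Session ends (back-to-back, no overlap).
Every pair is clear; the schedule has no overlaps.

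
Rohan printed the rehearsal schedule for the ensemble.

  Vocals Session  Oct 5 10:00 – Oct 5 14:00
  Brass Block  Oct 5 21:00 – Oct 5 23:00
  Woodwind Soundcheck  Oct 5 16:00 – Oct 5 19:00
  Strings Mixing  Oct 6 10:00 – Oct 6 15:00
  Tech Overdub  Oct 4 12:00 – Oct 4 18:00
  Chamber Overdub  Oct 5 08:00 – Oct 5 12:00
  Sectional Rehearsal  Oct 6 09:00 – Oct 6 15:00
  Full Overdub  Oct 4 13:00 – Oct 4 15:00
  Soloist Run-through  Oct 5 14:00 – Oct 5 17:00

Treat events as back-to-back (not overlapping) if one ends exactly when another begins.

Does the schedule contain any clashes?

Yes

Sorted by start: Tech Overdub, Full Overdub, Chamber Overdub, Vocals Session, Soloist Run-through, Woodwind Soundcheck, Brass Block, Sectional Rehearsal, Strings Mixing.
Full Overdub starts before Tech Overdub ends → Tech Overdub and Full Overdub overlap.
That's a conflict, so the schedule is not conflict-free.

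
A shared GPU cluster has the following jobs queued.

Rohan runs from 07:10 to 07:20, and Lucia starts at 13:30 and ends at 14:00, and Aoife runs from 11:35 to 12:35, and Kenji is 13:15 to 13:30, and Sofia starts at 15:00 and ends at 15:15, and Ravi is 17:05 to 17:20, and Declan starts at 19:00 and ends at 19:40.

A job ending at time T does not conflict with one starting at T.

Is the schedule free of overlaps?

Yes

Sorted by start: Rohan, Aoife, Kenji, Lucia, Sofia, Ravi, Declan.
Aoife starts after Rohan ends, so nothing later overlaps Rohan either.
Kenji starts after Aoife ends, so nothing later overlaps Aoife either.
Lucia starts exactly when Kenji ends (back-to-back, no overlap), so nothing later overlaps Kenji either.
Sofia starts after Lucia ends, so nothing later overlaps Lucia either.
Ravi starts after Sofia ends, so nothing later overlaps Sofia either.
Declan starts after Ravi ends.
Every pair is clear; the schedule has no overlaps.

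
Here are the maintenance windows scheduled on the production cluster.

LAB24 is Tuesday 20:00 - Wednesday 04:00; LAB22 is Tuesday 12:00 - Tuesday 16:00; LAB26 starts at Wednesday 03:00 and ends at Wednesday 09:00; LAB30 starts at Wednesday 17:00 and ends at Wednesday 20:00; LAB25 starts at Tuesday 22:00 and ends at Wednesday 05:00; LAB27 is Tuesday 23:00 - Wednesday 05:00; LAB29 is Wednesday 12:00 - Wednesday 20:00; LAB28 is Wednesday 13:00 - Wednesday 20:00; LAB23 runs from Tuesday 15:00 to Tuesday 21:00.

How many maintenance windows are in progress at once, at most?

4

Walk through starts and ends in time order (an end at T is processed before a start at T):
Tuesday 12:00 start LAB22 → 1
Tuesday 15:00 start LAB23 → 2
Tuesday 16:00 end LAB22 → 1
Tuesday 20:00 start LAB24 → 2
Tuesday 21:00 end LAB23 → 1
Tuesday 22:00 start LAB25 → 2
Tuesday 23:00 start LAB27 → 3
Wednesday 03:00 start LAB26 → 4
Wednesday 04:00 end LAB24 → 3
Wednesday 05:00 end LAB25 → 2
Wednesday 05:00 end LAB27 → 1
Wednesday 09:00 end LAB26 → 0
Wednesday 12:00 start LAB29 → 1
Wednesday 13:00 start LAB28 → 2
Wednesday 17:00 start LAB30 → 3
Wednesday 20:00 end LAB28 → 2
Wednesday 20:00 end LAB29 → 1
Wednesday 20:00 end LAB30 → 0
Peak is 4, at Wednesday 03:00 (LAB24, LAB25, LAB26, LAB27).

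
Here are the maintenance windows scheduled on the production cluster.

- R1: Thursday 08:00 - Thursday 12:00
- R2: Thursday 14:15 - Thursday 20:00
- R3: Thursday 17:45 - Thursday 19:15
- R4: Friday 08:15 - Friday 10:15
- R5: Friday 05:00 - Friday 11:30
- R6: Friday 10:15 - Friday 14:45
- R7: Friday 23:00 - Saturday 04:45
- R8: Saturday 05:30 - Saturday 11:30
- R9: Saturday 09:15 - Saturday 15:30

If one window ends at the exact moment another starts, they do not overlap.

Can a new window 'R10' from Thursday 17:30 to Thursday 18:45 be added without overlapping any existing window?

No — it overlaps R2, R3

R1: ends Thursday 12:00 at or before R10 starts Thursday 17:30 → clear.
R2: starts Thursday 14:15 before R10 ends Thursday 18:45, and ends Thursday 20:00 after R10 starts Thursday 17:30 → overlap.
R3: starts Thursday 17:45 before R10 ends Thursday 18:45, and ends Thursday 19:15 after R10 starts Thursday 17:30 → overlap.
R5: starts Friday 05:00 at or after R10 ends Thursday 18:45 → clear.
R4: starts Friday 08:15 at or after R10 ends Thursday 18:45 → clear.
R6: starts Friday 10:15 at or after R10 ends Thursday 18:45 → clear.
R7: starts Friday 23:00 at or after R10 ends Thursday 18:45 → clear.
R8: starts Saturday 05:30 at or after R10 ends Thursday 18:45 → clear.
R9: starts Saturday 09:15 at or after R10 ends Thursday 18:45 → clear.
R10 overlaps R2, R3.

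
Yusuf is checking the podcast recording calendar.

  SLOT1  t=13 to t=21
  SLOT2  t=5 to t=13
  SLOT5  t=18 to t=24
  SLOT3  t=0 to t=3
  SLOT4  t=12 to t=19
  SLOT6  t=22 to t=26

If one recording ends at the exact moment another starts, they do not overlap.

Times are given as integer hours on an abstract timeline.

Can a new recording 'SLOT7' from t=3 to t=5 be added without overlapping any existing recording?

SLOT3: ends t=3 at or before SLOT7 starts t=3 → clear.
SLOT2: starts t=5 at or after SLOT7 ends t=5 → clear.
SLOT4: starts t=12 at or after SLOT7 ends t=5 → clear.
SLOT1: starts t=13 at or after SLOT7 ends t=5 → clear.
SLOT5: starts t=18 at or after SLOT7 ends t=5 → clear.
SLOT6: starts t=22 at or after SLOT7 ends t=5 → clear.

Yes — the slot is free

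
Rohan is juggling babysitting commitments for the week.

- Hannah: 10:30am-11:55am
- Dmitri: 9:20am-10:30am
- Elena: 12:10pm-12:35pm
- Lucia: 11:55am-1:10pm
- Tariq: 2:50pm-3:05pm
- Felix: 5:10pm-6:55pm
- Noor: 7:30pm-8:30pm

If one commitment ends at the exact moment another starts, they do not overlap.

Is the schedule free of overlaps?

Sorted by start: Dmitri, Hannah, Lucia, Elena, Tariq, Felix, Noor.
Hannah starts exactly when Dmitri ends (back-to-back, no overlap), so Dmitri has no further overlaps.
Lucia starts exactly when Hannah ends (back-to-back, no overlap), so Hannah has no further overlaps.
Elena starts before Lucia ends → Lucia and Elena overlap.
That's a conflict, so the schedule is not conflict-free.

No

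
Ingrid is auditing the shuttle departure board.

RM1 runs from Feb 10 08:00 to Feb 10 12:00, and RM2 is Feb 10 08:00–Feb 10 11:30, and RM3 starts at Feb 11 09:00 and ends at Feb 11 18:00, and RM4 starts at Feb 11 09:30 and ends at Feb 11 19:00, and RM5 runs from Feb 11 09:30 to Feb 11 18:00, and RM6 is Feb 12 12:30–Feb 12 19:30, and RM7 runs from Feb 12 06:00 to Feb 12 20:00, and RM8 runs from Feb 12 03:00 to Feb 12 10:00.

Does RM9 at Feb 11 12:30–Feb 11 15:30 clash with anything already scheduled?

RM1: ends Feb 10 12:00 at or before RM9 starts Feb 11 12:30 → clear.
RM2: ends Feb 10 11:30 at or before RM9 starts Feb 11 12:30 → clear.
RM3: starts Feb 11 09:00 before RM9 ends Feb 11 15:30, and ends Feb 11 18:00 after RM9 starts Feb 11 12:30 → overlap.
RM4: starts Feb 11 09:30 before RM9 ends Feb 11 15:30, and ends Feb 11 19:00 after RM9 starts Feb 11 12:30 → overlap.
RM5: starts Feb 11 09:30 before RM9 ends Feb 11 15:30, and ends Feb 11 18:00 after RM9 starts Feb 11 12:30 → overlap.
RM8: starts Feb 12 03:00 at or after RM9 ends Feb 11 15:30 → clear.
RM7: starts Feb 12 06:00 at or after RM9 ends Feb 11 15:30 → clear.
RM6: starts Feb 12 12:30 at or after RM9 ends Feb 11 15:30 → clear.
RM9 overlaps RM3, RM4, RM5.

Yes — it overlaps RM3, RM4, RM5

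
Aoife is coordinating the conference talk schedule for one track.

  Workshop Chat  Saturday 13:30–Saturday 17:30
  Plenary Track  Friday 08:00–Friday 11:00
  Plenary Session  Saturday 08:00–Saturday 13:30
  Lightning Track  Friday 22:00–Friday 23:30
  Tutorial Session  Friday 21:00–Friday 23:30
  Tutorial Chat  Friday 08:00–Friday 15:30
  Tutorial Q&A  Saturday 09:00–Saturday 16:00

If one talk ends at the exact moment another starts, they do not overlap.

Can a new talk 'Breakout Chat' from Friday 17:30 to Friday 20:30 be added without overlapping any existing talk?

Plenary Track: ends Friday 11:00 at or before Breakout Chat starts Friday 17:30 → clear.
Tutorial Chat: ends Friday 15:30 at or before Breakout Chat starts Friday 17:30 → clear.
Tutorial Session: starts Friday 21:00 at or after Breakout Chat ends Friday 20:30 → clear.
Lightning Track: starts Friday 22:00 at or after Breakout Chat ends Friday 20:30 → clear.
Plenary Session: starts Saturday 08:00 at or after Breakout Chat ends Friday 20:30 → clear.
Tutorial Q&A: starts Saturday 09:00 at or after Breakout Chat ends Friday 20:30 → clear.
Workshop Chat: starts Saturday 13:30 at or after Breakout Chat ends Friday 20:30 → clear.

Yes — the slot is free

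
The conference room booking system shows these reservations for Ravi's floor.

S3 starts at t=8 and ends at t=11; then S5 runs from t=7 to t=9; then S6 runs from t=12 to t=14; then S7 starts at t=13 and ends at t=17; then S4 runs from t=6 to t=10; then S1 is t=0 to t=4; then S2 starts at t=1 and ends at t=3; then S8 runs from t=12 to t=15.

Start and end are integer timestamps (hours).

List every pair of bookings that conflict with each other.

Sorted by start: S1, S2, S4, S5, S3, S6, S8, S7.
S2 starts before S1 ends → S1 and S2 overlap.
S4 starts after S1 ends; S1 is clear from here.
S4 starts after S2 ends; S2 is clear from here.
S5 starts before S4 ends → S4 and S5 overlap.
S3 starts before S4 ends → S4 and S3 overlap.
S6 starts after S4 ends; S4 is clear from here.
S3 starts before S5 ends → S5 and S3 overlap.
S6 starts after S5 ends; S5 is clear from here.
S6 starts after S3 ends; S3 is clear from here.
S8 starts before S6 ends → S6 and S8 overlap.
S7 starts before S6 ends → S6 and S7 overlap.
S7 starts before S8 ends → S8 and S7 overlap.

S1 & S2, S3 & S4, S3 & S5, S4 & S5, S6 & S7, S6 & S8, S7 & S8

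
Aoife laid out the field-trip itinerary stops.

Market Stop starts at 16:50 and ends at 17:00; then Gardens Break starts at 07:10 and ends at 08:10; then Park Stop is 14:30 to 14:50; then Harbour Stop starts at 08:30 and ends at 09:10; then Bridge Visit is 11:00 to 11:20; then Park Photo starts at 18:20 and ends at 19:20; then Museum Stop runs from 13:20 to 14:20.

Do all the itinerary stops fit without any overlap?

Check each pair: they overlap iff neither finishes before the other starts.
Sorted by start: Gardens Break, Harbour Stop, Bridge Visit, Museum Stop, Park Stop, Market Stop, Park Photo.
Harbour Stop starts after Gardens Break ends, so Gardens Break has no further overlaps.
Bridge Visit starts after Harbour Stop ends, so Harbour Stop has no further overlaps.
Museum Stop starts after Bridge Visit ends, so Bridge Visit has no further overlaps.
Park Stop starts after Museum Stop ends, so Museum Stop has no further overlaps.
Market Stop starts after Park Stop ends, so Park Stop has no further overlaps.
Park Photo starts after Market Stop ends.
Every pair is clear; the schedule has no overlaps.

Yes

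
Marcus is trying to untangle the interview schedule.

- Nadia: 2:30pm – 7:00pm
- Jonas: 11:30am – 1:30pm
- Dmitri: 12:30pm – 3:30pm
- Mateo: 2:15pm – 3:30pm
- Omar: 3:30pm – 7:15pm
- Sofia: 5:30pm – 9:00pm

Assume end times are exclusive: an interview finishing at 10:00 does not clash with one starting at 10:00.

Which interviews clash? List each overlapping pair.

Sorted by start: Jonas, Dmitri, Mateo, Nadia, Omar, Sofia.
Dmitri starts before Jonas ends → Jonas and Dmitri overlap.
Mateo starts after Jonas ends; Jonas is clear from here.
Mateo starts before Dmitri ends → Dmitri and Mateo overlap.
Nadia starts before Dmitri ends → Dmitri and Nadia overlap.
Omar starts exactly when Dmitri ends (back-to-back, no overlap); Dmitri is clear from here.
Nadia starts before Mateo ends → Mateo and Nadia overlap.
Omar starts exactly when Mateo ends (back-to-back, no overlap); Mateo is clear from here.
Omar starts before Nadia ends → Nadia and Omar overlap.
Sofia starts before Nadia ends → Nadia and Sofia overlap.
Sofia starts before Omar ends → Omar and Sofia overlap.

Dmitri & Jonas, Dmitri & Mateo, Dmitri & Nadia, Mateo & Nadia, Nadia & Omar, Nadia & Sofia, Omar & Sofia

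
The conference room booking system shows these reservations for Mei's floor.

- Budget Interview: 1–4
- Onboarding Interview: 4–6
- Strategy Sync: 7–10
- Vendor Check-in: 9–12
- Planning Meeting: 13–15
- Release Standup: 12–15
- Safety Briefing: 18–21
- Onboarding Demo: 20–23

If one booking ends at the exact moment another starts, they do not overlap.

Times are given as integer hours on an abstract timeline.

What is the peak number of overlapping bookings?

Walk through starts and ends in time order (an end at T is processed before a start at T):
1 start Budget Interview → 1
4 end Budget Interview → 0
4 start Onboarding Interview → 1
6 end Onboarding Interview → 0
7 start Strategy Sync → 1
9 start Vendor Check-in → 2
10 end Strategy Sync → 1
12 end Vendor Check-in → 0
12 start Release Standup → 1
13 start Planning Meeting → 2
15 end Planning Meeting → 1
15 end Release Standup → 0
18 start Safety Briefing → 1
20 start Onboarding Demo → 2
21 end Safety Briefing → 1
23 end Onboarding Demo → 0
Peak is 2, at 9 (Strategy Sync, Vendor Check-in).

2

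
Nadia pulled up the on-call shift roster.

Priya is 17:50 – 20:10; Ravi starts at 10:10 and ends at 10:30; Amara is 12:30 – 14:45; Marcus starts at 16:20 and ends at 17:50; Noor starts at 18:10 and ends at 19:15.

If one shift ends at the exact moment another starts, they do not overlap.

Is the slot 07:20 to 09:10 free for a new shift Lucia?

Yes — the slot is free

Ravi: starts 10:10 at or after Lucia ends 09:10 → clear.
Amara: starts 12:30 at or after Lucia ends 09:10 → clear.
Marcus: starts 16:20 at or after Lucia ends 09:10 → clear.
Priya: starts 17:50 at or after Lucia ends 09:10 → clear.
Noor: starts 18:10 at or after Lucia ends 09:10 → clear.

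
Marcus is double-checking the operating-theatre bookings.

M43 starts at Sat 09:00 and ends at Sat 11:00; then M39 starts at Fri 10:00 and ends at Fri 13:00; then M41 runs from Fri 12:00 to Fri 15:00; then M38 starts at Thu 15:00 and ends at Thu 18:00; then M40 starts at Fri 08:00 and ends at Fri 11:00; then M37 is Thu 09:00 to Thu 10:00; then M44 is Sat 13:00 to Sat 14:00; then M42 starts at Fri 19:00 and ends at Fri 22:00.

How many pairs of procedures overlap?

2

Sorted by start: M37, M38, M40, M39, M41, M42, M43, M44.
M38 starts after M37 ends, so M37 has no further overlaps.
M40 starts after M38 ends, so M38 has no further overlaps.
M39 starts before M40 ends → M40 and M39 overlap.
M41 starts after M40 ends, so M40 has no further overlaps.
M41 starts before M39 ends → M39 and M41 overlap.
M42 starts after M39 ends, so M39 has no further overlaps.
M42 starts after M41 ends, so M41 has no further overlaps.
M43 starts after M42 ends, so M42 has no further overlaps.
M44 starts after M43 ends.
Overlapping pairs: M39 & M40, M39 & M41 — 2 in total.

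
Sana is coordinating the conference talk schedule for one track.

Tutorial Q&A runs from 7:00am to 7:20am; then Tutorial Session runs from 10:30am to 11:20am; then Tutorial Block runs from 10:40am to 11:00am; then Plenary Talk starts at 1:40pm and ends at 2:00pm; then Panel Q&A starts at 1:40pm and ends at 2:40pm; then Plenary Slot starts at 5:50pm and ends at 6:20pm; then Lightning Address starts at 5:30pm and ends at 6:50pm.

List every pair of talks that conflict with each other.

Lightning Address & Plenary Slot, Panel Q&A & Plenary Talk, Tutorial Block & Tutorial Session

Sorted by start: Tutorial Q&A, Tutorial Session, Tutorial Block, Plenary Talk, Panel Q&A, Lightning Address, Plenary Slot.
Tutorial Session starts after Tutorial Q&A ends, so Tutorial Q&A has no further overlaps.
Tutorial Block starts before Tutorial Session ends → Tutorial Session and Tutorial Block overlap.
Plenary Talk starts after Tutorial Session ends, so Tutorial Session has no further overlaps.
Plenary Talk starts after Tutorial Block ends, so Tutorial Block has no further overlaps.
Panel Q&A starts before Plenary Talk ends → Plenary Talk and Panel Q&A overlap.
Lightning Address starts after Plenary Talk ends, so Plenary Talk has no further overlaps.
Lightning Address starts after Panel Q&A ends, so Panel Q&A has no further overlaps.
Plenary Slot starts before Lightning Address ends → Lightning Address and Plenary Slot overlap.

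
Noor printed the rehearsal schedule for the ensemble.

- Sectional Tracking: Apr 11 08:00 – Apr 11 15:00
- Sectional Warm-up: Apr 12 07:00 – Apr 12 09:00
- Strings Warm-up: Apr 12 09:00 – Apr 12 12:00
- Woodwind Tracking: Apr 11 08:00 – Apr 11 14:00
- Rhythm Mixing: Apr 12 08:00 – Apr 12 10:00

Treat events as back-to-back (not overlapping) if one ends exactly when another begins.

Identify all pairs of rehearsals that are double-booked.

Sorted by start: Woodwind Tracking, Sectional Tracking, Sectional Warm-up, Rhythm Mixing, Strings Warm-up.
Sectional Tracking starts before Woodwind Tracking ends → Woodwind Tracking and Sectional Tracking overlap.
Sectional Warm-up starts after Woodwind Tracking ends — done with Woodwind Tracking.
Sectional Warm-up starts after Sectional Tracking ends — done with Sectional Tracking.
Rhythm Mixing starts before Sectional Warm-up ends → Sectional Warm-up and Rhythm Mixing overlap.
Strings Warm-up starts exactly when Sectional Warm-up ends (back-to-back, no overlap).
Strings Warm-up starts before Rhythm Mixing ends → Rhythm Mixing and Strings Warm-up overlap.

Rhythm Mixing & Sectional Warm-up, Rhythm Mixing & Strings Warm-up, Sectional Tracking & Woodwind Tracking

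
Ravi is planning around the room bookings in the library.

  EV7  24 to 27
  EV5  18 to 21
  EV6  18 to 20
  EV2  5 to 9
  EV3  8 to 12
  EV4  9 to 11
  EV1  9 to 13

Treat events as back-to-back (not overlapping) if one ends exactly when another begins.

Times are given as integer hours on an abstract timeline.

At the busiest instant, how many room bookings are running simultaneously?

3

Sort all start/end points and keep a running count:
5 start EV2 → 1
8 start EV3 → 2
9 end EV2 → 1
9 start EV1 → 2
9 start EV4 → 3
11 end EV4 → 2
12 end EV3 → 1
13 end EV1 → 0
18 start EV5 → 1
18 start EV6 → 2
20 end EV6 → 1
21 end EV5 → 0
24 start EV7 → 1
27 end EV7 → 0
Peak is 3, at 9 (EV1, EV3, EV4).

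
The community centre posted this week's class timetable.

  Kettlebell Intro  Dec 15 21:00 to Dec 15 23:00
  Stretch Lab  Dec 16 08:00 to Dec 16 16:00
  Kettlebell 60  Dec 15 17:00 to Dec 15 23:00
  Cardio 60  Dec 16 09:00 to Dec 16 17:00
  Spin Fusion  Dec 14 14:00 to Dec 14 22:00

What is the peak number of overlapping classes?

2

Sweep the timeline, counting +1 at each start and −1 at each end (ends before starts at a tie):
Dec 14 14:00 start Spin Fusion → 1
Dec 14 22:00 end Spin Fusion → 0
Dec 15 17:00 start Kettlebell 60 → 1
Dec 15 21:00 start Kettlebell Intro → 2
Dec 15 23:00 end Kettlebell 60 → 1
Dec 15 23:00 end Kettlebell Intro → 0
Dec 16 08:00 start Stretch Lab → 1
Dec 16 09:00 start Cardio 60 → 2
Dec 16 16:00 end Stretch Lab → 1
Dec 16 17:00 end Cardio 60 → 0
Peak is 2, at Dec 15 21:00 (Kettlebell 60, Kettlebell Intro).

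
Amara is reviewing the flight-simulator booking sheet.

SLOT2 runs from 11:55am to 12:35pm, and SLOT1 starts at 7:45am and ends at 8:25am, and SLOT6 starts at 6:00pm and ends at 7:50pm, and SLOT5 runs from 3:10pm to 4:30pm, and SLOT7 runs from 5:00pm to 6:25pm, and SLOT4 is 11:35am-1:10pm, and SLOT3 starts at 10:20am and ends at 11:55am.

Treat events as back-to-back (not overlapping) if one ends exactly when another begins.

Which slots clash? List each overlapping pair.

Check each pair: they overlap iff neither finishes before the other starts.
Sorted by start: SLOT1, SLOT3, SLOT4, SLOT2, SLOT5, SLOT7, SLOT6.
SLOT3 starts after SLOT1 ends, so nothing later overlaps SLOT1 either.
SLOT4 starts before SLOT3 ends → SLOT3 and SLOT4 overlap.
SLOT2 starts exactly when SLOT3 ends (back-to-back, no overlap), so nothing later overlaps SLOT3 either.
SLOT2 starts before SLOT4 ends → SLOT4 and SLOT2 overlap.
SLOT5 starts after SLOT4 ends, so nothing later overlaps SLOT4 either.
SLOT5 starts after SLOT2 ends, so nothing later overlaps SLOT2 either.
SLOT7 starts after SLOT5 ends, so nothing later overlaps SLOT5 either.
SLOT6 starts before SLOT7 ends → SLOT7 and SLOT6 overlap.

SLOT2 & SLOT4, SLOT3 & SLOT4, SLOT6 & SLOT7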